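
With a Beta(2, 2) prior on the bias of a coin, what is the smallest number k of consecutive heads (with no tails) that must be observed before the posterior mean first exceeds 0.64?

After k heads and 0 tails the posterior is Beta(2+k, 2), with mean (2+k)/(2+2+k).
Set (2+k)/(4+k) > 0.64 and solve: k > (0.64·4 − 2)/(1 − 0.64) = 1.556.
The smallest integer exceeding 1.556 is 2, and checking k=2: (4)/(6) = 0.6667 > 0.64.

k = 2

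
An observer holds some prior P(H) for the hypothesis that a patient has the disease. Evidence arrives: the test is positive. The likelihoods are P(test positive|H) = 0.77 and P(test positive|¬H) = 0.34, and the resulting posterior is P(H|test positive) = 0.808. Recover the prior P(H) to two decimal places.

P(H) = 0.65

In odds form, posterior odds = prior odds × likelihood ratio, so prior odds = posterior odds ÷ LR.
Posterior odds = 0.808/(1−0.808) = 4.2083. LR = 0.77/0.34 = 2.2647.
Prior odds = 4.2083/2.2647 = 1.8582, so P(H) = 1.8582/(1+1.8582) ≈ 0.65.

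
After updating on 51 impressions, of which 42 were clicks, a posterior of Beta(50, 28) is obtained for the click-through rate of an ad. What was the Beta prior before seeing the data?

Beta(8, 19)

Under Beta–binomial conjugacy the posterior parameters are (α+s, β+f).
Subtract the data counts: 50−42=8, 28−9=19.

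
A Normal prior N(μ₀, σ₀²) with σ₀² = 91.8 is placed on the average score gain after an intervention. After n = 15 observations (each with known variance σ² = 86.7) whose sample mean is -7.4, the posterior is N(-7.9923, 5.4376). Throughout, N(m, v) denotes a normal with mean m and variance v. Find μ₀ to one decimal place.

μ₀ = -17.4

With known observation variance, the Normal–Normal posterior has precision τ_n = τ₀ + n/σ² and mean μ_n = (τ₀μ₀ + (n/σ²)x̄)/τ_n.
Here τ₀ = 1/91.8 = 0.010893 and τ_data = 15/86.7 = 0.173010, so τ_n = 0.183903.
Rearranging for μ₀: μ₀ = (μ_n·τ_n − τ_data·x̄)/τ₀ = (-7.9923·0.183903 − 0.173010·-7.4) / 0.010893 = -0.189534/0.010893 ≈ -17.4.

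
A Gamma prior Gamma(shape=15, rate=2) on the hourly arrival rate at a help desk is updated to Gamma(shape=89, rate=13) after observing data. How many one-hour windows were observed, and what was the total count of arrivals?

n = 11 one-hour windows with total 74 arrivals

A Gamma(α, β) prior (rate parametrization) on a Poisson rate with n observations summing to S gives posterior Gamma(α+S, β+n).
Matching: Σxᵢ = 89 − 15 = 74 and n = 13 − 2 = 11.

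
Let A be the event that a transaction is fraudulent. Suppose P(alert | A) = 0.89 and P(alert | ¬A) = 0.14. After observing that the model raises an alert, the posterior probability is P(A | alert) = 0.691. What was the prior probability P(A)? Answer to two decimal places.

Bayes' rule in odds form gives O(A|E) = O(A)·[P(E|A)/P(E|¬A)], hence O(A) = O(A|E)/LR.
Posterior odds = 0.691/(1−0.691) = 2.2362. LR = 0.89/0.14 = 6.3571.
Prior odds = 2.2362/6.3571 = 0.3518, so P(A) = 0.3518/(1+0.3518) ≈ 0.26.

P(A) = 0.26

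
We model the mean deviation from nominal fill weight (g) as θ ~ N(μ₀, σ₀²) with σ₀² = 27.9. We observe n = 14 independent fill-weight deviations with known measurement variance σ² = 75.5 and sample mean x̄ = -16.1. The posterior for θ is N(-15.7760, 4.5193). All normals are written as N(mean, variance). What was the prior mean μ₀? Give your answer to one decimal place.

The posterior mean is a precision-weighted average: μ_n = (τ₀μ₀ + τ_data·x̄)/(τ₀+τ_data), with τ₀=1/σ₀² and τ_data=n/σ².
Here τ₀ = 1/27.9 = 0.035842 and τ_data = 14/75.5 = 0.185430, so τ_n = 0.221272.
Rearranging for μ₀: μ₀ = (μ_n·τ_n − τ_data·x̄)/τ₀ = (-15.7760·0.221272 − 0.185430·-16.1) / 0.035842 = -0.505364/0.035842 ≈ -14.1.

μ₀ = -14.1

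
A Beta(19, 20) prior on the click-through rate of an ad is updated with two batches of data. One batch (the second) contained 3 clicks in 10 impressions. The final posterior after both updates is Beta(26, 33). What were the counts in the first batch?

4 clicks and 6 non-clicks

Because Beta–binomial updating is additive in the counts, the combined data contributed (α_post−α_prior, β_post−β_prior) successes and failures.
Total across both batches: 26−19=7 clicks, 33−20=13 non-clicks.
Subtract the second batch: 7−3=4 clicks and 13−7=6 non-clicks.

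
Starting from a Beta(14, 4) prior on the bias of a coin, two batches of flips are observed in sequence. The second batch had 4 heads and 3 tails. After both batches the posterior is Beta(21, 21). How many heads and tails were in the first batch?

3 heads and 14 tails

Because Beta–binomial updating is additive in the counts, the combined data contributed (α_post−α_prior, β_post−β_prior) successes and failures.
Total across both batches: 21−14=7 heads, 21−4=17 tails.
Subtract the second batch: 7−4=3 heads and 17−3=14 tails.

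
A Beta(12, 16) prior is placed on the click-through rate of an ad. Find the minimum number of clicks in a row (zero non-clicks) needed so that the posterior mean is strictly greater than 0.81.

After k clicks and 0 non-clicks the posterior is Beta(12+k, 16), with mean (12+k)/(12+16+k).
Set (12+k)/(28+k) > 0.81 and solve: k > (0.81·28 − 12)/(1 − 0.81) = 56.211.
The smallest integer exceeding 56.211 is 57, and checking k=57: (69)/(85) = 0.8118 > 0.81.

k = 57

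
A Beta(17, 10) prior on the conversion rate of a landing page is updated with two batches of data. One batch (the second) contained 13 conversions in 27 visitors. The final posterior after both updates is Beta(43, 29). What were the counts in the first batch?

Sequential conjugate updates are equivalent to a single update on the pooled data, so total successes = posterior α − prior α and total failures = posterior β − prior β.
Total across both batches: 43−17=26 conversions, 29−10=19 bounces.
Subtract the second batch: 26−13=13 conversions and 19−14=5 bounces.

13 conversions and 5 bounces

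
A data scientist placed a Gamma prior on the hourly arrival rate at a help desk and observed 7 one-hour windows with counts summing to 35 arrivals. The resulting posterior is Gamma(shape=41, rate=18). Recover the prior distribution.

Gamma(shape=6, rate=11)

A Gamma(α, β) prior (rate parametrization) on a Poisson rate with n observations summing to S gives posterior Gamma(α+S, β+n).
So α = 41 − 35 = 6 and β = 18 − 7 = 11.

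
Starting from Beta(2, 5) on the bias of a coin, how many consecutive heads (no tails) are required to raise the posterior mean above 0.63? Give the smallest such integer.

k = 7

After k heads and 0 tails the posterior is Beta(2+k, 5), with mean (2+k)/(2+5+k).
Set (2+k)/(7+k) > 0.63 and solve: k > (0.63·7 − 2)/(1 − 0.63) = 6.514.
The smallest integer exceeding 6.514 is 7.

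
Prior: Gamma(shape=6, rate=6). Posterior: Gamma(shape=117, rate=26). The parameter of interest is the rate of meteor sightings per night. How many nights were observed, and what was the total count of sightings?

n = 20 nights with total 111 sightings

A Gamma(α, β) prior (rate parametrization) on a Poisson rate with n observations summing to S gives posterior Gamma(α+S, β+n).
Matching: Σxᵢ = 117 − 6 = 111 and n = 26 − 6 = 20.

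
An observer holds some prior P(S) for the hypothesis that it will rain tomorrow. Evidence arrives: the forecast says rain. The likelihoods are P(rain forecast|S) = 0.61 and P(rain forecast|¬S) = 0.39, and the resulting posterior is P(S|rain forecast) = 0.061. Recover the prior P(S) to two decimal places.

P(S) = 0.04

In odds form, posterior odds = prior odds × likelihood ratio, so prior odds = posterior odds ÷ LR.
Posterior odds = 0.061/(1−0.061) = 0.0650. LR = 0.61/0.39 = 1.5641.
Prior odds = 0.0650/1.5641 = 0.0416, so P(S) = 0.0416/(1+0.0416) ≈ 0.04.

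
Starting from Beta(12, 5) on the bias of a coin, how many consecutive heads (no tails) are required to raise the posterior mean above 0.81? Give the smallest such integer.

After k heads and 0 tails the posterior is Beta(12+k, 5), with mean (12+k)/(12+5+k).
Set (12+k)/(17+k) > 0.81 and solve: k > (0.81·17 − 12)/(1 − 0.81) = 9.316.
The smallest integer exceeding 9.316 is 10, and checking k=10: (22)/(27) = 0.8148 > 0.81.

k = 10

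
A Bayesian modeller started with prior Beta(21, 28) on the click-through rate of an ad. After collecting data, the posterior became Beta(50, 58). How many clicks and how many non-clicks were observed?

Beta is conjugate to the binomial likelihood: posterior = Beta(a+s, b+f).
Match parameters: s=50−21=29, f=58−28=30.

29 clicks and 30 non-clicks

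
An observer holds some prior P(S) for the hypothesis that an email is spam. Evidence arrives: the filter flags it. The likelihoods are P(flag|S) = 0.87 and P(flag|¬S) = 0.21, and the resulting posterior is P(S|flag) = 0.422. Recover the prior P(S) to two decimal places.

In odds form, posterior odds = prior odds × likelihood ratio, so prior odds = posterior odds ÷ LR.
Posterior odds = 0.422/(1−0.422) = 0.7301. LR = 0.87/0.21 = 4.1429.
Prior odds = 0.7301/4.1429 = 0.1762, so P(S) = 0.1762/(1+0.1762) ≈ 0.15.

P(S) = 0.15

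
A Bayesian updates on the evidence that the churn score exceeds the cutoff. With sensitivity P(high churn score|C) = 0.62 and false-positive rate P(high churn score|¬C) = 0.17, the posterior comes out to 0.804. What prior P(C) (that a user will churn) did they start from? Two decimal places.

In odds form, posterior odds = prior odds × likelihood ratio, so prior odds = posterior odds ÷ LR.
Posterior odds = 0.804/(1−0.804) = 4.1020. LR = 0.62/0.17 = 3.6471.
Prior odds = 4.1020/3.6471 = 1.1247, so P(C) = 1.1247/(1+1.1247) ≈ 0.53.

P(C) = 0.53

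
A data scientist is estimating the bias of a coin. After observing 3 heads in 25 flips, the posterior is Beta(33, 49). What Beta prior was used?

A Beta(a, b) prior with s successes and f failures in binomial data gives a Beta(a+s, b+f) posterior.
Subtract the data counts: 33−3=30, 49−22=27.

Beta(30, 27)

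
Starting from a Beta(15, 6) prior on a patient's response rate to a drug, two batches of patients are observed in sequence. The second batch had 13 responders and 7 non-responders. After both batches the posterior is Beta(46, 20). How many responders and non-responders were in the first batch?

Because Beta–binomial updating is additive in the counts, the combined data contributed (α_post−α_prior, β_post−β_prior) successes and failures.
Total across both batches: 46−15=31 responders, 20−6=14 non-responders.
Subtract the second batch: 31−13=18 responders and 14−7=7 non-responders.

18 responders and 7 non-responders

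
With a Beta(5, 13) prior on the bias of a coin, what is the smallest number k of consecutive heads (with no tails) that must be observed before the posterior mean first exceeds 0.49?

After k heads and 0 tails the posterior is Beta(5+k, 13), with mean (5+k)/(5+13+k).
Set (5+k)/(18+k) > 0.49 and solve: k > (0.49·18 − 5)/(1 − 0.49) = 7.490.
The smallest integer exceeding 7.490 is 8.

k = 8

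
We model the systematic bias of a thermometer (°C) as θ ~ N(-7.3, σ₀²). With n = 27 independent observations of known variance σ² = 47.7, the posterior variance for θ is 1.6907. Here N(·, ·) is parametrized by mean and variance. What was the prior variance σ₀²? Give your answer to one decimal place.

For the Normal–Normal model with known σ², precisions add: τ_n = τ₀ + n/σ².
So 1/σ₀² = 1/1.6907 − 27/47.7 = 0.591471 − 0.566038 = 0.025433.
Hence σ₀² = 1/0.025433 ≈ 39.3.

σ₀² = 39.3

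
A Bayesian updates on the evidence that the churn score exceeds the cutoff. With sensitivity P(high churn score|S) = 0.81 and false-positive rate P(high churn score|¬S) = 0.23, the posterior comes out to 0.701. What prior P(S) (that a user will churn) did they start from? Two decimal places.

P(S) = 0.40

In odds form, posterior odds = prior odds × likelihood ratio, so prior odds = posterior odds ÷ LR.
Posterior odds = 0.701/(1−0.701) = 2.3445. LR = 0.81/0.23 = 3.5217.
Prior odds = 2.3445/3.5217 = 0.6657, so P(S) = 0.6657/(1+0.6657) ≈ 0.40.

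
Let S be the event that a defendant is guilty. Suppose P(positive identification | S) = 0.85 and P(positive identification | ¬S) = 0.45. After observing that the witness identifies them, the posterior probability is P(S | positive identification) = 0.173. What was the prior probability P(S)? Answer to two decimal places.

P(S) = 0.10

Bayes' rule in odds form gives O(S|E) = O(S)·[P(E|S)/P(E|¬S)], hence O(S) = O(S|E)/LR.
Posterior odds = 0.173/(1−0.173) = 0.2092. LR = 0.85/0.45 = 1.8889.
Prior odds = 0.2092/1.8889 = 0.1108, so P(S) = 0.1108/(1+0.1108) ≈ 0.10.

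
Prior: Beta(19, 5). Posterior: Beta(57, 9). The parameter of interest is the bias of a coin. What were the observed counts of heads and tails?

Beta is conjugate to the binomial likelihood: posterior = Beta(a+s, b+f).
So s = 57 − 19 = 38 and f = 9 − 5 = 4.

38 heads and 4 tails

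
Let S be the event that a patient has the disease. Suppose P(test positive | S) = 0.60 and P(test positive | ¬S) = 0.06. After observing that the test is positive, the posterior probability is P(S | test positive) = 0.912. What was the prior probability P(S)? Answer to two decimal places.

P(S) = 0.51

In odds form, posterior odds = prior odds × likelihood ratio, so prior odds = posterior odds ÷ LR.
Posterior odds = 0.912/(1−0.912) = 10.3636. LR = 0.60/0.06 = 10.0000.
Prior odds = 10.3636/10.0000 = 1.0364, so P(S) = 1.0364/(1+1.0364) ≈ 0.51.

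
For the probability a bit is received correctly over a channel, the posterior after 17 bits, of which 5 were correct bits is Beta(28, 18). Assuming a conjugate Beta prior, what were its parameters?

A Beta(α, β) prior with s successes and f failures in binomial data gives a Beta(α+s, β+f) posterior.
Subtract the data counts: 28−5=23, 18−12=6.

Beta(23, 6)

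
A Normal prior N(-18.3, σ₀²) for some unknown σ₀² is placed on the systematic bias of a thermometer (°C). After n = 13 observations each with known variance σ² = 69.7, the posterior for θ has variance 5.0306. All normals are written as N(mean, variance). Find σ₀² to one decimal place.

For the Normal–Normal model with known σ², precisions add: τ_n = τ₀ + n/σ².
So 1/σ₀² = 1/5.0306 − 13/69.7 = 0.198783 − 0.186514 = 0.012269.
Hence σ₀² = 1/0.012269 ≈ 81.5.

σ₀² = 81.5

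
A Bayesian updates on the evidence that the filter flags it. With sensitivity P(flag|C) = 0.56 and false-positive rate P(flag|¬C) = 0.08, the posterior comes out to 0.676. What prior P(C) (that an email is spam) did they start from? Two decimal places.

P(C) = 0.23

In odds form, posterior odds = prior odds × likelihood ratio, so prior odds = posterior odds ÷ LR.
Posterior odds = 0.676/(1−0.676) = 2.0864. LR = 0.56/0.08 = 7.0000.
Prior odds = 2.0864/7.0000 = 0.2981, so P(C) = 0.2981/(1+0.2981) ≈ 0.23.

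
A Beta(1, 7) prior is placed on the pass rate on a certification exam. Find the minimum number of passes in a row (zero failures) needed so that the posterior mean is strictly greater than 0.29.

k = 2

After k passes and 0 failures the posterior is Beta(1+k, 7), with mean (1+k)/(1+7+k).
Set (1+k)/(8+k) > 0.29 and solve: k > (0.29·8 − 1)/(1 − 0.29) = 1.859.
The smallest integer exceeding 1.859 is 2, and checking k=2: (3)/(10) = 0.3000 > 0.29.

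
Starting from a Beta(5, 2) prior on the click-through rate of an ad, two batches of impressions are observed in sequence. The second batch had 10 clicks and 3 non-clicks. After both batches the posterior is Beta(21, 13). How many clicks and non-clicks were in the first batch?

6 clicks and 8 non-clicks

Sequential conjugate updates are equivalent to a single update on the pooled data, so total successes = posterior α − prior α and total failures = posterior β − prior β.
Total across both batches: 21−5=16 clicks, 13−2=11 non-clicks.
Subtract the second batch: 16−10=6 clicks and 11−3=8 non-clicks.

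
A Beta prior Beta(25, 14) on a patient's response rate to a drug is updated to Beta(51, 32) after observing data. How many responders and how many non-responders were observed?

26 responders and 18 non-responders

A Beta(a, b) prior with s successes and f failures in binomial data gives a Beta(a+s, b+f) posterior.
Match parameters: s=51−25=26, f=32−14=18.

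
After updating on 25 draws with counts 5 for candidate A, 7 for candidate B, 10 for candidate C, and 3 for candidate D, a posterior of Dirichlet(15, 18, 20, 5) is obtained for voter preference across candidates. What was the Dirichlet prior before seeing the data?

Dirichlet(10, 11, 10, 2)

For a Dirichlet(α) prior with multinomial counts c, the posterior is Dirichlet(α + c) componentwise.
Subtract each count from the matching posterior parameter: 15−5=10, 18−7=11, 20−10=10, 5−3=2.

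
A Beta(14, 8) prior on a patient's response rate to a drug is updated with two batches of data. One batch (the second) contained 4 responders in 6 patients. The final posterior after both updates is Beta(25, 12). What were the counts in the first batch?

7 responders and 2 non-responders

Because Beta–binomial updating is additive in the counts, the combined data contributed (α_post−α_prior, β_post−β_prior) successes and failures.
Total across both batches: 25−14=11 responders, 12−8=4 non-responders.
Subtract the second batch: 11−4=7 responders and 4−2=2 non-responders.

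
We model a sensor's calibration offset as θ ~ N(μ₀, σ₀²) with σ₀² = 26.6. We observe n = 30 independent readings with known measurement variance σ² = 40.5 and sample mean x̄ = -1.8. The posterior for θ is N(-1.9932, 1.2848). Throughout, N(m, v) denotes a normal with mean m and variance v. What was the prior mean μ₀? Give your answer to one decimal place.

The posterior mean is a precision-weighted average: μ_n = (τ₀μ₀ + τ_data·x̄)/(τ₀+τ_data), with τ₀=1/σ₀² and τ_data=n/σ².
Here τ₀ = 1/26.6 = 0.037594 and τ_data = 30/40.5 = 0.740741, so τ_n = 0.778335.
Rearranging for μ₀: μ₀ = (μ_n·τ_n − τ_data·x̄)/τ₀ = (-1.9932·0.778335 − 0.740741·-1.8) / 0.037594 = -0.218044/0.037594 ≈ -5.8.

μ₀ = -5.8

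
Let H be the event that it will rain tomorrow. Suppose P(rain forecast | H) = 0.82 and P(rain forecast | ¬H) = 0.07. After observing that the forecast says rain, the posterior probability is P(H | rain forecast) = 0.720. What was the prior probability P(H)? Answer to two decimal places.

P(H) = 0.18

Bayes' rule in odds form gives O(H|E) = O(H)·[P(E|H)/P(E|¬H)], hence O(H) = O(H|E)/LR.
Posterior odds = 0.720/(1−0.720) = 2.5714. LR = 0.82/0.07 = 11.7143.
Prior odds = 2.5714/11.7143 = 0.2195, so P(H) = 0.2195/(1+0.2195) ≈ 0.18.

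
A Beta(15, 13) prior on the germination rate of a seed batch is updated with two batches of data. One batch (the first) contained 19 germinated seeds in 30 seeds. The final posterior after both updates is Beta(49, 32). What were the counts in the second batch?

Because Beta–binomial updating is additive in the counts, the combined data contributed (α_post−α_prior, β_post−β_prior) successes and failures.
Total across both batches: 49−15=34 germinated seeds, 32−13=19 non-germinating seeds.
Subtract the first batch: 34−19=15 germinated seeds and 19−11=8 non-germinating seeds.

15 germinated seeds and 8 non-germinating seeds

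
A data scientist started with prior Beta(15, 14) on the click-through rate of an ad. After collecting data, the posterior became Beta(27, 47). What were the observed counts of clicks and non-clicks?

Under Beta–binomial conjugacy the posterior parameters are (a+s, b+f).
Match parameters: s=27−15=12, f=47−14=33.

12 clicks and 33 non-clicks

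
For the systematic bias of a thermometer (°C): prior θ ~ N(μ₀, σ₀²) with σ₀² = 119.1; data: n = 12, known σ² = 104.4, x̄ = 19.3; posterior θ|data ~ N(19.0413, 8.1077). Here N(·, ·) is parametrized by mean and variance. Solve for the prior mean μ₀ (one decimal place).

μ₀ = 15.5

The posterior mean is a precision-weighted average: μ_n = (τ₀μ₀ + τ_data·x̄)/(τ₀+τ_data), with τ₀=1/σ₀² and τ_data=n/σ².
Here τ₀ = 1/119.1 = 0.008396 and τ_data = 12/104.4 = 0.114943, so τ_n = 0.123339.
Rearranging for μ₀: μ₀ = (μ_n·τ_n − τ_data·x̄)/τ₀ = (19.0413·0.123339 − 0.114943·19.3) / 0.008396 = 0.130135/0.008396 ≈ 15.5.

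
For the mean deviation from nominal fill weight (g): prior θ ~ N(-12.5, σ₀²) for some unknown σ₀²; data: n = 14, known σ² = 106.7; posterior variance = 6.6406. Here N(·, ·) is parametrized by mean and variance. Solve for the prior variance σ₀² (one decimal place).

Posterior precision equals prior precision plus data precision: 1/σ_n² = 1/σ₀² + n/σ².
So 1/σ₀² = 1/6.6406 − 14/106.7 = 0.150589 − 0.131209 = 0.019380.
Hence σ₀² = 1/0.019380 ≈ 51.6.

σ₀² = 51.6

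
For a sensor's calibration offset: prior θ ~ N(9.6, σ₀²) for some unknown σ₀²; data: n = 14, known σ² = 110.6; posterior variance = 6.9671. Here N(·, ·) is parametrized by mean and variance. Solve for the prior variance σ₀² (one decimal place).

Posterior precision equals prior precision plus data precision: 1/σ_n² = 1/σ₀² + n/σ².
So 1/σ₀² = 1/6.9671 − 14/110.6 = 0.143532 − 0.126582 = 0.016950.
Hence σ₀² = 1/0.016950 ≈ 59.0.

σ₀² = 59.0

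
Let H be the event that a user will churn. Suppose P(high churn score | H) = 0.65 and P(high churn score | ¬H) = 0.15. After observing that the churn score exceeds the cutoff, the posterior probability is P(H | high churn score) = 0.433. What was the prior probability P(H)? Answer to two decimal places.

P(H) = 0.15

Bayes' rule in odds form gives O(H|E) = O(H)·[P(E|H)/P(E|¬H)], hence O(H) = O(H|E)/LR.
Posterior odds = 0.433/(1−0.433) = 0.7637. LR = 0.65/0.15 = 4.3333.
Prior odds = 0.7637/4.3333 = 0.1762, so P(H) = 0.1762/(1+0.1762) ≈ 0.15.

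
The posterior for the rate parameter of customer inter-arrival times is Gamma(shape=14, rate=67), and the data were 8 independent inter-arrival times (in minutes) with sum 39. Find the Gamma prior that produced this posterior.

Gamma(shape=6, rate=28)

Gamma–exponential conjugacy: posterior shape = α + n, posterior rate = β + Σtᵢ.
So α = 14 − 8 = 6 and β = 67 − 39 = 28.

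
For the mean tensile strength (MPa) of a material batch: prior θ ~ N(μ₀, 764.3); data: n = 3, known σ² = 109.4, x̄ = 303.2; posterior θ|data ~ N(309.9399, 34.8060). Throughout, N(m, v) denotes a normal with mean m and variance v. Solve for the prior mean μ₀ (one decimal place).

μ₀ = 451.2

The posterior mean is a precision-weighted average: μ_n = (τ₀μ₀ + τ_data·x̄)/(τ₀+τ_data), with τ₀=1/σ₀² and τ_data=n/σ².
Here τ₀ = 1/764.3 = 0.001308 and τ_data = 3/109.4 = 0.027422, so τ_n = 0.028730.
Rearranging for μ₀: μ₀ = (μ_n·τ_n − τ_data·x̄)/τ₀ = (309.9399·0.028730 − 0.027422·303.2) / 0.001308 = 0.590223/0.001308 ≈ 451.2.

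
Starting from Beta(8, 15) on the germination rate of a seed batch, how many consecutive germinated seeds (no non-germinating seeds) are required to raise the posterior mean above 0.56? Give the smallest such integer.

After k germinated seeds and 0 non-germinating seeds the posterior is Beta(8+k, 15), with mean (8+k)/(8+15+k).
Set (8+k)/(23+k) > 0.56 and solve: k > (0.56·23 − 8)/(1 − 0.56) = 11.091.
The smallest integer exceeding 11.091 is 12.

k = 12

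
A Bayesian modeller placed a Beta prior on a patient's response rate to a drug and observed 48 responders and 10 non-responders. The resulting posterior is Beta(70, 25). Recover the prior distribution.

Beta is conjugate to the binomial likelihood: posterior = Beta(α+s, β+f).
Subtract the data counts: 70−48=22, 25−10=15.

Beta(22, 15)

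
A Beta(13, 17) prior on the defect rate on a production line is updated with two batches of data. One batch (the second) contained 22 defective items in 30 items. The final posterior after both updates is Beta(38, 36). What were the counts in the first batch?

Sequential conjugate updates are equivalent to a single update on the pooled data, so total successes = posterior α − prior α and total failures = posterior β − prior β.
Total across both batches: 38−13=25 defective items, 36−17=19 good items.
Subtract the second batch: 25−22=3 defective items and 19−8=11 good items.

3 defective items and 11 good items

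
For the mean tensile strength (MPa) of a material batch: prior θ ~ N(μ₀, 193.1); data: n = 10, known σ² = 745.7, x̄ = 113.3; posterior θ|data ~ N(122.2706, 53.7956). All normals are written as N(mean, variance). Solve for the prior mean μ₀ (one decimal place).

The posterior mean is a precision-weighted average: μ_n = (τ₀μ₀ + τ_data·x̄)/(τ₀+τ_data), with τ₀=1/σ₀² and τ_data=n/σ².
Here τ₀ = 1/193.1 = 0.005179 and τ_data = 10/745.7 = 0.013410, so τ_n = 0.018589.
Rearranging for μ₀: μ₀ = (μ_n·τ_n − τ_data·x̄)/τ₀ = (122.2706·0.018589 − 0.013410·113.3) / 0.005179 = 0.753535/0.005179 ≈ 145.5.

μ₀ = 145.5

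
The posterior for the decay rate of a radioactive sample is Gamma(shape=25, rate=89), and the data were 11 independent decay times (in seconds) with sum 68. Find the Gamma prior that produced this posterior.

Gamma(shape=14, rate=21)

Gamma–exponential conjugacy: posterior shape = α + n, posterior rate = β + Σtᵢ.
So α = 25 − 11 = 14 and β = 89 − 68 = 21.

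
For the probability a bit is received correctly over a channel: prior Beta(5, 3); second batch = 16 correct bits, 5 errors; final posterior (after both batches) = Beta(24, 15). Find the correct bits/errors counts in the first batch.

3 correct bits and 7 errors

Sequential conjugate updates are equivalent to a single update on the pooled data, so total successes = posterior α − prior α and total failures = posterior β − prior β.
Total across both batches: 24−5=19 correct bits, 15−3=12 errors.
Subtract the second batch: 19−16=3 correct bits and 12−5=7 errors.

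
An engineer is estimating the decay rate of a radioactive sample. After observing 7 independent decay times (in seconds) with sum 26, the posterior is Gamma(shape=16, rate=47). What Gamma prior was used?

Gamma–exponential conjugacy: posterior shape = α + n, posterior rate = β + Σtᵢ.
So α = 16 − 7 = 9 and β = 47 − 26 = 21.

Gamma(shape=9, rate=21)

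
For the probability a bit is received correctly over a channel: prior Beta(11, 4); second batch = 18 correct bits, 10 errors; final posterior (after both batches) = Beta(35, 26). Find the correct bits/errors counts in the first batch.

Because Beta–binomial updating is additive in the counts, the combined data contributed (α_post−α_prior, β_post−β_prior) successes and failures.
Total across both batches: 35−11=24 correct bits, 26−4=22 errors.
Subtract the second batch: 24−18=6 correct bits and 22−10=12 errors.

6 correct bits and 12 errors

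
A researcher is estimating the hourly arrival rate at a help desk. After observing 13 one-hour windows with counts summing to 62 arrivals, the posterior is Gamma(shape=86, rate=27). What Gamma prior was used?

Gamma(shape=24, rate=14)

Gamma–Poisson conjugacy: posterior shape = α + Σxᵢ, posterior rate = β + n.
So α = 86 − 62 = 24 and β = 27 − 13 = 14.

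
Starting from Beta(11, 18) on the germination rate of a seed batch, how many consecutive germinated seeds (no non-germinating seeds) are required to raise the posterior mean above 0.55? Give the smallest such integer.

k = 12

After k germinated seeds and 0 non-germinating seeds the posterior is Beta(11+k, 18), with mean (11+k)/(11+18+k).
Set (11+k)/(29+k) > 0.55 and solve: k > (0.55·29 − 11)/(1 − 0.55) = 11.000.
The smallest integer exceeding 11.000 is 12, and checking k=12: (23)/(41) = 0.5610 > 0.55.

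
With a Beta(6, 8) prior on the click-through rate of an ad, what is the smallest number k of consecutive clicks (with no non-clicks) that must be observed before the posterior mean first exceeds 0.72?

k = 15

After k clicks and 0 non-clicks the posterior is Beta(6+k, 8), with mean (6+k)/(6+8+k).
Set (6+k)/(14+k) > 0.72 and solve: k > (0.72·14 − 6)/(1 − 0.72) = 14.571.
The smallest integer exceeding 14.571 is 15.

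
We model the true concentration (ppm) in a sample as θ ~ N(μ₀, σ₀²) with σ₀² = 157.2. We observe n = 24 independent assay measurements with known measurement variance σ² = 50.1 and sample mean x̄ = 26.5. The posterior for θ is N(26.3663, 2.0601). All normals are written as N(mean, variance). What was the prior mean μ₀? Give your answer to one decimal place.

μ₀ = 16.3

The posterior mean is a precision-weighted average: μ_n = (τ₀μ₀ + τ_data·x̄)/(τ₀+τ_data), with τ₀=1/σ₀² and τ_data=n/σ².
Here τ₀ = 1/157.2 = 0.006361 and τ_data = 24/50.1 = 0.479042, so τ_n = 0.485403.
Rearranging for μ₀: μ₀ = (μ_n·τ_n − τ_data·x̄)/τ₀ = (26.3663·0.485403 − 0.479042·26.5) / 0.006361 = 0.103668/0.006361 ≈ 16.3.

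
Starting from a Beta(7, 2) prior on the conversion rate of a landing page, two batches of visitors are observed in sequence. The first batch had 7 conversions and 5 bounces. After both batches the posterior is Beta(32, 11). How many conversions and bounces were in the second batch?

Sequential conjugate updates are equivalent to a single update on the pooled data, so total successes = posterior α − prior α and total failures = posterior β − prior β.
Total across both batches: 32−7=25 conversions, 11−2=9 bounces.
Subtract the first batch: 25−7=18 conversions and 9−5=4 bounces.

18 conversions and 4 bounces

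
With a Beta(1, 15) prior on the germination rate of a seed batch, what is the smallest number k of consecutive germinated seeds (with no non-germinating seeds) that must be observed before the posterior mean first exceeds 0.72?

k = 38

After k germinated seeds and 0 non-germinating seeds the posterior is Beta(1+k, 15), with mean (1+k)/(1+15+k).
Set (1+k)/(16+k) > 0.72 and solve: k > (0.72·16 − 1)/(1 − 0.72) = 37.571.
The smallest integer exceeding 37.571 is 38, and checking k=38: (39)/(54) = 0.7222 > 0.72.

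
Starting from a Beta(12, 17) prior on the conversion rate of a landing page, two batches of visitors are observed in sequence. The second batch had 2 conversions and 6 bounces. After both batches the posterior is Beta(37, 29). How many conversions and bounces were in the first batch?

Sequential conjugate updates are equivalent to a single update on the pooled data, so total successes = posterior α − prior α and total failures = posterior β − prior β.
Total across both batches: 37−12=25 conversions, 29−17=12 bounces.
Subtract the second batch: 25−2=23 conversions and 12−6=6 bounces.

23 conversions and 6 bounces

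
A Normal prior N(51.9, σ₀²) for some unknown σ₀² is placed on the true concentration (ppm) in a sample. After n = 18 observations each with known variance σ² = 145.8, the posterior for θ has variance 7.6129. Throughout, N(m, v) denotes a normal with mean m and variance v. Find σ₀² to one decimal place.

Posterior precision equals prior precision plus data precision: 1/σ_n² = 1/σ₀² + n/σ².
So 1/σ₀² = 1/7.6129 − 18/145.8 = 0.131356 − 0.123457 = 0.007899.
Hence σ₀² = 1/0.007899 ≈ 126.6.

σ₀² = 126.6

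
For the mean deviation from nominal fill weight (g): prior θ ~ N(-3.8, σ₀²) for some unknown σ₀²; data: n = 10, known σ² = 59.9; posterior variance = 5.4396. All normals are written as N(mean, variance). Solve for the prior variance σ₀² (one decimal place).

σ₀² = 59.2

Posterior precision equals prior precision plus data precision: 1/σ_n² = 1/σ₀² + n/σ².
So 1/σ₀² = 1/5.4396 − 10/59.9 = 0.183837 − 0.166945 = 0.016892.
Hence σ₀² = 1/0.016892 ≈ 59.2.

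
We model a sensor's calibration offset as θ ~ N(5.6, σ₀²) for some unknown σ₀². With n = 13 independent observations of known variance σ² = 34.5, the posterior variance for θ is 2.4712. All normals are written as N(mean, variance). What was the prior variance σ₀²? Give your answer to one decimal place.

For the Normal–Normal model with known σ², precisions add: τ_n = τ₀ + n/σ².
So 1/σ₀² = 1/2.4712 − 13/34.5 = 0.404662 − 0.376812 = 0.027850.
Hence σ₀² = 1/0.027850 ≈ 35.9.

σ₀² = 35.9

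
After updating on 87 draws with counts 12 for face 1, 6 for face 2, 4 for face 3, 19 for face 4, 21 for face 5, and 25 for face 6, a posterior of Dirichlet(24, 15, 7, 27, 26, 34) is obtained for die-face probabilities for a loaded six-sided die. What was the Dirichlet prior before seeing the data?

For a Dirichlet(α) prior with multinomial counts c, the posterior is Dirichlet(α + c) componentwise.
Subtract each count from the matching posterior parameter: 24−12=12, 15−6=9, 7−4=3, 27−19=8, 26−21=5, 34−25=9.

Dirichlet(12, 9, 3, 8, 5, 9)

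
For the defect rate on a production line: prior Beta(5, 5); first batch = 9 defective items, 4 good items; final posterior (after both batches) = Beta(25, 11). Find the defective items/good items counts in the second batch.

11 defective items and 2 good items

Because Beta–binomial updating is additive in the counts, the combined data contributed (α_post−α_prior, β_post−β_prior) successes and failures.
Total across both batches: 25−5=20 defective items, 11−5=6 good items.
Subtract the first batch: 20−9=11 defective items and 6−4=2 good items.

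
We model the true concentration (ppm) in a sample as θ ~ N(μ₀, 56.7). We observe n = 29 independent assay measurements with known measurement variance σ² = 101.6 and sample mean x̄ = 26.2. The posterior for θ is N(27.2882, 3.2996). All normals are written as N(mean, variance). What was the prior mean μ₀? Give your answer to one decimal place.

With known observation variance, the Normal–Normal posterior has precision τ_n = τ₀ + n/σ² and mean μ_n = (τ₀μ₀ + (n/σ²)x̄)/τ_n.
Here τ₀ = 1/56.7 = 0.017637 and τ_data = 29/101.6 = 0.285433, so τ_n = 0.303070.
Rearranging for μ₀: μ₀ = (μ_n·τ_n − τ_data·x̄)/τ₀ = (27.2882·0.303070 − 0.285433·26.2) / 0.017637 = 0.791890/0.017637 ≈ 44.9.

μ₀ = 44.9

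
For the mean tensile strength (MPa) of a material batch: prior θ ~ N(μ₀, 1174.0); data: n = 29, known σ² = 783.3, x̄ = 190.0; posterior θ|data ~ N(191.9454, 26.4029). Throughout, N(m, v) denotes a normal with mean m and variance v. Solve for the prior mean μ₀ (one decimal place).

μ₀ = 276.5

The posterior mean is a precision-weighted average: μ_n = (τ₀μ₀ + τ_data·x̄)/(τ₀+τ_data), with τ₀=1/σ₀² and τ_data=n/σ².
Here τ₀ = 1/1174.0 = 0.000852 and τ_data = 29/783.3 = 0.037023, so τ_n = 0.037875.
Rearranging for μ₀: μ₀ = (μ_n·τ_n − τ_data·x̄)/τ₀ = (191.9454·0.037875 − 0.037023·190.0) / 0.000852 = 0.235562/0.000852 ≈ 276.5.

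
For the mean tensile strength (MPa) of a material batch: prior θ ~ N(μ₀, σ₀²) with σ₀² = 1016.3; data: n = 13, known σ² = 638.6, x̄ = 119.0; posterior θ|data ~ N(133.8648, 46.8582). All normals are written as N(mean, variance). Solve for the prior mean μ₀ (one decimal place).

With known observation variance, the Normal–Normal posterior has precision τ_n = τ₀ + n/σ² and mean μ_n = (τ₀μ₀ + (n/σ²)x̄)/τ_n.
Here τ₀ = 1/1016.3 = 0.000984 and τ_data = 13/638.6 = 0.020357, so τ_n = 0.021341.
Rearranging for μ₀: μ₀ = (μ_n·τ_n − τ_data·x̄)/τ₀ = (133.8648·0.021341 − 0.020357·119.0) / 0.000984 = 0.434326/0.000984 ≈ 441.4.

μ₀ = 441.4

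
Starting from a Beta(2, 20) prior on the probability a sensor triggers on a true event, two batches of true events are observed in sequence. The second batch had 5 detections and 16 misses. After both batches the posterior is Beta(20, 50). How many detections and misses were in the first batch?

Because Beta–binomial updating is additive in the counts, the combined data contributed (α_post−α_prior, β_post−β_prior) successes and failures.
Total across both batches: 20−2=18 detections, 50−20=30 misses.
Subtract the second batch: 18−5=13 detections and 30−16=14 misses.

13 detections and 14 misses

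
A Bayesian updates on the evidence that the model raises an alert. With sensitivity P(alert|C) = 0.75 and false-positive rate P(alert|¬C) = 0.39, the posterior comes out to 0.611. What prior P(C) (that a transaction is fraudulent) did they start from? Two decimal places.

P(C) = 0.45

Bayes' rule in odds form gives O(C|E) = O(C)·[P(E|C)/P(E|¬C)], hence O(C) = O(C|E)/LR.
Posterior odds = 0.611/(1−0.611) = 1.5707. LR = 0.75/0.39 = 1.9231.
Prior odds = 1.5707/1.9231 = 0.8168, so P(C) = 0.8168/(1+0.8168) ≈ 0.45.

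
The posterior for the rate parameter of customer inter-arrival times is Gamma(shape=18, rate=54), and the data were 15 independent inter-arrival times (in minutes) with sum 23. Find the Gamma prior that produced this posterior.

Gamma(shape=3, rate=31)

For an exponential likelihood with a Gamma(α, β) prior on the rate, n observations with total T give posterior Gamma(α+n, β+T).
So α = 18 − 15 = 3 and β = 54 − 23 = 31.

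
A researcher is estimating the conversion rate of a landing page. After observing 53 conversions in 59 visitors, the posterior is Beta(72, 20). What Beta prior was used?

Beta is conjugate to the binomial likelihood: posterior = Beta(α+s, β+f).
So α = 72 − 53 = 19 and β = 20 − 6 = 14.

Beta(19, 14)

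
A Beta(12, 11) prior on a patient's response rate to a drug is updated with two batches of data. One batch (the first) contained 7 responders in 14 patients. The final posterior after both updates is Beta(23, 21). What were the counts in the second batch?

4 responders and 3 non-responders

Because Beta–binomial updating is additive in the counts, the combined data contributed (α_post−α_prior, β_post−β_prior) successes and failures.
Total across both batches: 23−12=11 responders, 21−11=10 non-responders.
Subtract the first batch: 11−7=4 responders and 10−7=3 non-responders.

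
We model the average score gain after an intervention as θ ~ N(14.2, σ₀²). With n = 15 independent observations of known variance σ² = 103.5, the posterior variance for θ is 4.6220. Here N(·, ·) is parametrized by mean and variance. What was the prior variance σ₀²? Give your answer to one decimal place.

σ₀² = 14.0

Posterior precision equals prior precision plus data precision: 1/σ_n² = 1/σ₀² + n/σ².
So 1/σ₀² = 1/4.6220 − 15/103.5 = 0.216357 − 0.144928 = 0.071429.
Hence σ₀² = 1/0.071429 ≈ 14.0.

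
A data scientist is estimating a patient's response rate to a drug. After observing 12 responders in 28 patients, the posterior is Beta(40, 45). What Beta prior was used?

Beta(28, 29)

Beta is conjugate to the binomial likelihood: posterior = Beta(a+s, b+f).
Subtract the data counts: 40−12=28, 45−16=29.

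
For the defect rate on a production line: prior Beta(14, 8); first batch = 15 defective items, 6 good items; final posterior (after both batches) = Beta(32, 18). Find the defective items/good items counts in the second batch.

Because Beta–binomial updating is additive in the counts, the combined data contributed (α_post−α_prior, β_post−β_prior) successes and failures.
Total across both batches: 32−14=18 defective items, 18−8=10 good items.
Subtract the first batch: 18−15=3 defective items and 10−6=4 good items.

3 defective items and 4 good items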